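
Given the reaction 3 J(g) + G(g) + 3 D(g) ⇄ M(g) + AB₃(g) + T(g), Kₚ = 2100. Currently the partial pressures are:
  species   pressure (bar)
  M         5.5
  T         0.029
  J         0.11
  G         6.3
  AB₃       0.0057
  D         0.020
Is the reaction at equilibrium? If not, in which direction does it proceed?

Qₚ = P(M)·P(AB₃)·P(T) / (P(J)³·P(G)·P(D)³) = (5.5)·(0.0057)·(0.029) / ((0.11)³·(6.3)·(0.020)³) = 14000
Qₚ = 14000 > Kₚ = 2100, so the reverse reaction proceeds.

to the left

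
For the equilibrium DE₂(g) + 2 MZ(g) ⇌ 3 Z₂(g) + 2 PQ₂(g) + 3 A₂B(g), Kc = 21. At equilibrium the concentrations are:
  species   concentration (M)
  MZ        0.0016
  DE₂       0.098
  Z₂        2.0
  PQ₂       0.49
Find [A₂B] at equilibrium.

At equilibrium, Kc = [Z₂]³·[PQ₂]²·[A₂B]³ / ([DE₂]·[MZ]²) = 21.
(2.0)³·(0.49)²·([A₂B])³ / ((0.098)·(0.0016)²) = 21
[A₂B]³ = 2.74e-6 ⇒ [A₂B] = 0.014 M

[A₂B] = 0.014 M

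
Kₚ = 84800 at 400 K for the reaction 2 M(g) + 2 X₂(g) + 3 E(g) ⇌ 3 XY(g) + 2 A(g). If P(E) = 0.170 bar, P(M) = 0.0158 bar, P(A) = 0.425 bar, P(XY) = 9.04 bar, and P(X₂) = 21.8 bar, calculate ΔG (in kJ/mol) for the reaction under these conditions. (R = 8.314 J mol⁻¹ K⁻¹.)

Qₚ = P(XY)³·P(A)² / (P(M)²·P(X₂)²·P(E)³) = (9.04)³·(0.425)² / ((0.0158)²·(21.8)²·(0.170)³) = 2.29×10⁵
ΔG = RT ln(Qₚ/Kₚ) = (8.314 J mol⁻¹ K⁻¹)(400 K) × ln(2.29×10⁵/84800)
   = (3.326 kJ/mol)(0.9934) = 3.30 kJ/mol
ΔG > 0, so the forward reaction is non-spontaneous (proceeds in reverse).

ΔG = 3.30 kJ/mol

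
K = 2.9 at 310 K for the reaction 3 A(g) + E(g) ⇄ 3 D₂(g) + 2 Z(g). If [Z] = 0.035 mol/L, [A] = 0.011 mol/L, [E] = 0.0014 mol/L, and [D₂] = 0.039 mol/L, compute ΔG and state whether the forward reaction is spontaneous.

ΔG = 6.70 kJ/mol; the forward reaction is non-spontaneous

Q = [D₂]³·[Z]² / ([A]³·[E]) = (0.039)³·(0.035)² / ((0.011)³·(0.0014)) = 39.0
ΔG = RT ln(Q/K) = (8.314 J mol⁻¹ K⁻¹)(310 K) × ln(39.0/2.9)
   = (2.577 kJ/mol)(2.599) = 6.70 kJ/mol
ΔG > 0, so the forward reaction is non-spontaneous (proceeds in reverse).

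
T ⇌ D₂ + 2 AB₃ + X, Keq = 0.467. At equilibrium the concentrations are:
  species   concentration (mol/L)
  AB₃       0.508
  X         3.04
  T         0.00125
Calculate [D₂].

[D₂] = 7.44×10⁻⁴ mol/L

At equilibrium, Keq = [D₂]·[AB₃]²·[X] / [T] = 0.467.
([D₂])·(0.508)²·(3.04) / (0.00125) = 0.467
[D₂] = 7.44×10⁻⁴ mol/L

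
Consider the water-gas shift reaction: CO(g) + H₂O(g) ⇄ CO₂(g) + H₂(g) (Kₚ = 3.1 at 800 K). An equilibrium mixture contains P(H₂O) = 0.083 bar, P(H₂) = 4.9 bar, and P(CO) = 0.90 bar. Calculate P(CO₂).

At equilibrium, Kₚ = P(CO₂)·P(H₂) / (P(CO)·P(H₂O)) = 3.1.
(P(CO₂))·(4.9) / ((0.90)·(0.083)) = 3.1
P(CO₂) = 0.0473 = 0.047 bar

P(CO₂) = 0.047 bar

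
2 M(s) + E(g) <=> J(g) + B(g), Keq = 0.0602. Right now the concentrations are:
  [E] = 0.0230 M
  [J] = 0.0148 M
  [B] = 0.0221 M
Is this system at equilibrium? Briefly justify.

no; Q < K, reaction proceeds forward

(M is a pure solid — omitted from Q.)
Q = [J]·[B] / [E] = (0.0148)·(0.0221) / (0.0230) = 0.0142
Q = 0.0142 < Keq = 0.0602: net forward reaction.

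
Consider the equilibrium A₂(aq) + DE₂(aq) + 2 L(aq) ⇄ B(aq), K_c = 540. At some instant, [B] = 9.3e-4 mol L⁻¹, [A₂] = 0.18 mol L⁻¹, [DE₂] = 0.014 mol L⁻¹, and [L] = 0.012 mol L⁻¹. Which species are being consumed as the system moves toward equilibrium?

Q_c = [B] / ([A₂]·[DE₂]·[L]²) = (9.3e-4) / ((0.18)·(0.014)·(0.012)²) = 2600
Q_c = 2600 > K_c = 540: net reverse reaction.

B (products)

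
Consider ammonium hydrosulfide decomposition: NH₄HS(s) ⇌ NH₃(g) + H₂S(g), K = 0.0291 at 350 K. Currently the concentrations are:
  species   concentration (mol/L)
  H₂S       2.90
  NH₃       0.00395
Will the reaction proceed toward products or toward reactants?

(NH₄HS is a pure solid — omitted from Q.)
Q = [NH₃]·[H₂S] = (0.00395)·(2.90) = 0.0115
Q = 0.0115 < K = 0.0291, so the forward reaction proceeds.

toward products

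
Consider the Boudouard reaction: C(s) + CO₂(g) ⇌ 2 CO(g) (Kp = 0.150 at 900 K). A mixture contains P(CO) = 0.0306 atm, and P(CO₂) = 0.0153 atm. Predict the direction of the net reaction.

(C is a pure solid — omitted from Qp.)
Qp = P(CO)² / P(CO₂) = (0.0306)² / (0.0153) = 0.0612
Qp = 0.0612 < Kp = 0.150, so the forward reaction proceeds.

in the forward direction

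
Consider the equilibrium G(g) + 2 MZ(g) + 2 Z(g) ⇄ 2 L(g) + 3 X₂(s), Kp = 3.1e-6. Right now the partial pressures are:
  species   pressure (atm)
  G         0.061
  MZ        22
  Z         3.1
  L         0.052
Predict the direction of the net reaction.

(X₂ is a pure solid — omitted from Qp.)
Qp = P(L)² / (P(G)·P(MZ)²·P(Z)²) = (0.052)² / ((0.061)·(22)²·(3.1)²) = 9.5e-6
Qp = 9.5e-6 > Kp = 3.1e-6, so the reverse reaction proceeds.

in the reverse direction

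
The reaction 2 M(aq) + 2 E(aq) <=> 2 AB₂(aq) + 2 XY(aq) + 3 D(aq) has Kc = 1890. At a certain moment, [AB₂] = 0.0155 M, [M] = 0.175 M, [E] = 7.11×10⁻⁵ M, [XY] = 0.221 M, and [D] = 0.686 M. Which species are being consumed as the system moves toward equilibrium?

AB₂, XY, D (products)

Qc = [AB₂]²·[XY]²·[D]³ / ([M]²·[E]²) = (0.0155)²·(0.221)²·(0.686)³ / ((0.175)²·(7.11×10⁻⁵)²) = 24500
Qc = 24500 > Kc = 1890: net reverse reaction.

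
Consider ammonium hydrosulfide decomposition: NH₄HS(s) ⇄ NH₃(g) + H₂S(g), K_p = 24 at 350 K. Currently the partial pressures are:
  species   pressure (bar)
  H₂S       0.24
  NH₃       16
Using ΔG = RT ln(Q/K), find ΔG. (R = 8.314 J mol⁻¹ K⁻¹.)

ΔG = -5.33 kJ/mol

(NH₄HS is a pure solid — omitted from Q_p.)
Q_p = P(NH₃)·P(H₂S) = (16)·(0.24) = 3.84
ΔG = RT ln(Q_p/K_p) = (8.314 J mol⁻¹ K⁻¹)(350 K) × ln(3.84/24)
   = (2.910 kJ/mol)(-1.833) = -5.33 kJ/mol
ΔG < 0, so the forward reaction is spontaneous (proceeds forward).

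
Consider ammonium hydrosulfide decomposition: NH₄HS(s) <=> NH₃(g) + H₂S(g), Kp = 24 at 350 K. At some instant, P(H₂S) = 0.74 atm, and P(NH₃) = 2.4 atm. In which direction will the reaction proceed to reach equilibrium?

toward products

(NH₄HS is a pure solid — omitted from Qp.)
Qp = P(NH₃)·P(H₂S) = (2.4)·(0.74) = 1.8
Qp = 1.8 < Kp = 24, so the forward reaction proceeds.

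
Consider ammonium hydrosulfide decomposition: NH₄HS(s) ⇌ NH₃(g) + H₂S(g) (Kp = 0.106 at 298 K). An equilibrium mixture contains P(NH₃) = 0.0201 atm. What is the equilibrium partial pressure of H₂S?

P(H₂S) = 5.27 atm

(NH₄HS is a pure solid — omitted from Kp.)
At equilibrium, Kp = P(NH₃)·P(H₂S) = 0.106.
(0.0201)·(P(H₂S)) = 0.106
P(H₂S) = 5.27 atm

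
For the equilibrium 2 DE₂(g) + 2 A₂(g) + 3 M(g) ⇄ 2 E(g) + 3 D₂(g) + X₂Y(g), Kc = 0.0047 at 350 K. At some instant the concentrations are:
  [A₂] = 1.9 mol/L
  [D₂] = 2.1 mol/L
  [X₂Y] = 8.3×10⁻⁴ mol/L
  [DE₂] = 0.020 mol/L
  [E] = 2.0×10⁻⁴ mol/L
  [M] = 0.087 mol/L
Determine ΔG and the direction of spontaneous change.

Qc = [E]²·[D₂]³·[X₂Y] / ([DE₂]²·[A₂]²·[M]³) = (2.0×10⁻⁴)²·(2.1)³·(8.3×10⁻⁴) / ((0.020)²·(1.9)²·(0.087)³) = 3.23×10⁻⁴
ΔG = RT ln(Qc/Kc) = (8.314 J mol⁻¹ K⁻¹)(350 K) × ln(3.23×10⁻⁴/0.0047)
   = (2.910 kJ/mol)(-2.678) = -7.79 kJ/mol
ΔG < 0, so the forward reaction is spontaneous (proceeds forward).

ΔG = -7.79 kJ/mol; the forward reaction is spontaneous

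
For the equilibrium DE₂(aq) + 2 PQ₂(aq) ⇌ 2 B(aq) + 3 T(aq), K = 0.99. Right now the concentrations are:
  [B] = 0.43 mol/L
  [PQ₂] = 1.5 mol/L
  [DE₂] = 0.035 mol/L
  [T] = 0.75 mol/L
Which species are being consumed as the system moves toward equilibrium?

Q = [B]²·[T]³ / ([DE₂]·[PQ₂]²) = (0.43)²·(0.75)³ / ((0.035)·(1.5)²) = 0.99
Q = 0.99 = K; the system is at equilibrium.

none (at equilibrium)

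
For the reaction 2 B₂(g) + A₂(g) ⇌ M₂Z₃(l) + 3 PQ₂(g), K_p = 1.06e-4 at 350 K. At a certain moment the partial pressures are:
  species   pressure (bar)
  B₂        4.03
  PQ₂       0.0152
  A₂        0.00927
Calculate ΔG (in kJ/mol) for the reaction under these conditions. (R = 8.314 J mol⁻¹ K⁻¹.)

ΔG = -4.41 kJ/mol

(M₂Z₃ is a pure liquid — omitted from Q_p.)
Q_p = P(PQ₂)³ / (P(B₂)²·P(A₂)) = (0.0152)³ / ((4.03)²·(0.00927)) = 2.33e-5
ΔG = RT ln(Q_p/K_p) = (8.314 J mol⁻¹ K⁻¹)(350 K) × ln(2.33e-5/1.06e-4)
   = (2.910 kJ/mol)(-1.515) = -4.41 kJ/mol
ΔG < 0, so the forward reaction is spontaneous (proceeds forward).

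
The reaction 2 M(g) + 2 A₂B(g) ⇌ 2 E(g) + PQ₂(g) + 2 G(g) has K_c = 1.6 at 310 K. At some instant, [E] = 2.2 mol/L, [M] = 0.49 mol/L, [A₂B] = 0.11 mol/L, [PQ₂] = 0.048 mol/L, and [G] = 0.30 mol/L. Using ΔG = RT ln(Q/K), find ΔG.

Q_c = [E]²·[PQ₂]·[G]² / ([M]²·[A₂B]²) = (2.2)²·(0.048)·(0.30)² / ((0.49)²·(0.11)²) = 7.20
ΔG = RT ln(Q_c/K_c) = (8.314 J mol⁻¹ K⁻¹)(310 K) × ln(7.20/1.6)
   = (2.577 kJ/mol)(1.504) = 3.88 kJ/mol
ΔG > 0, so the forward reaction is non-spontaneous (proceeds in reverse).

ΔG = 3.88 kJ/mol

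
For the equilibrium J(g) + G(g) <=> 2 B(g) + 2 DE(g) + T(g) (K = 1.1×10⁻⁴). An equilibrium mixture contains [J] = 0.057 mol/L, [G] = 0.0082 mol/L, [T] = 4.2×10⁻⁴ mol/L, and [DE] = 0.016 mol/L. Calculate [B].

[B] = 0.69 mol/L

At equilibrium, K = [B]²·[DE]²·[T] / ([J]·[G]) = 1.1×10⁻⁴.
([B])²·(0.016)²·(4.2×10⁻⁴) / ((0.057)·(0.0082)) = 1.1×10⁻⁴
[B]² = 0.478 ⇒ [B] = 0.69 mol/L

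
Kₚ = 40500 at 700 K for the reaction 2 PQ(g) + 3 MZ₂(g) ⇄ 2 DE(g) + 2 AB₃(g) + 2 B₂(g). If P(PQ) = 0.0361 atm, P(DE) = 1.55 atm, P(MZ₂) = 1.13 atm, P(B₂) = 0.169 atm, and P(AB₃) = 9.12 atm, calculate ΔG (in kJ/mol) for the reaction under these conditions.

Qₚ = P(DE)²·P(AB₃)²·P(B₂)² / (P(PQ)²·P(MZ₂)³) = (1.55)²·(9.12)²·(0.169)² / ((0.0361)²·(1.13)³) = 3040
ΔG = RT ln(Qₚ/Kₚ) = (8.314 J mol⁻¹ K⁻¹)(700 K) × ln(3040/40500)
   = (5.820 kJ/mol)(-2.589) = -15.1 kJ/mol
ΔG < 0, so the forward reaction is spontaneous (proceeds forward).

ΔG = -15.1 kJ/mol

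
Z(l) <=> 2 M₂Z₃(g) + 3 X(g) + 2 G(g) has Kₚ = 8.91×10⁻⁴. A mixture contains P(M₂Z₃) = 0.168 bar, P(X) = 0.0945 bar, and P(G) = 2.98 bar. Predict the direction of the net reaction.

(Z is a pure liquid — omitted from Qₚ.)
Qₚ = P(M₂Z₃)²·P(X)³·P(G)² = (0.168)²·(0.0945)³·(2.98)² = 2.12×10⁻⁴
Qₚ = 2.12×10⁻⁴ < Kₚ = 8.91×10⁻⁴, so the forward reaction proceeds.

to the right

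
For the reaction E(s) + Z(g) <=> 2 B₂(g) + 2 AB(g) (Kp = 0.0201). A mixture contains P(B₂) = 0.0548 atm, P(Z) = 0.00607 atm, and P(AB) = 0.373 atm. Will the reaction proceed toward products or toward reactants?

in the reverse direction

(E is a pure solid — omitted from Qp.)
Qp = P(B₂)²·P(AB)² / P(Z) = (0.0548)²·(0.373)² / (0.00607) = 0.0688
Qp = 0.0688 > Kp = 0.0201, so the reverse reaction proceeds.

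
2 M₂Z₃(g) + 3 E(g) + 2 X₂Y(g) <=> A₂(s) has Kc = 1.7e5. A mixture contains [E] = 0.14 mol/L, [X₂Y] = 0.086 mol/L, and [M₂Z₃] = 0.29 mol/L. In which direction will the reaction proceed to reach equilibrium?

(A₂ is a pure solid — omitted from Qc.)
Qc = 1 / ([M₂Z₃]²·[E]³·[X₂Y]²) = 1 / ((0.29)²·(0.14)³·(0.086)²) = 5.9e5
Qc = 5.9e5 > Kc = 1.7e5, so the reverse reaction proceeds.

reverse (toward reactants)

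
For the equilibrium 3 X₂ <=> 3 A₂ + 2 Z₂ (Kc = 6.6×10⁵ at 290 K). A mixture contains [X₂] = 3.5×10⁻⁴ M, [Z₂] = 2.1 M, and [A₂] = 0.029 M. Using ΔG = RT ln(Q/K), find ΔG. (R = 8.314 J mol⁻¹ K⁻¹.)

ΔG = 3.22 kJ/mol

Qc = [A₂]³·[Z₂]² / [X₂]³ = (0.029)³·(2.1)² / (3.5×10⁻⁴)³ = 2.51×10⁶
ΔG = RT ln(Qc/Kc) = (8.314 J mol⁻¹ K⁻¹)(290 K) × ln(2.51×10⁶/6.6×10⁵)
   = (2.411 kJ/mol)(1.336) = 3.22 kJ/mol
ΔG > 0, so the forward reaction is non-spontaneous (proceeds in reverse).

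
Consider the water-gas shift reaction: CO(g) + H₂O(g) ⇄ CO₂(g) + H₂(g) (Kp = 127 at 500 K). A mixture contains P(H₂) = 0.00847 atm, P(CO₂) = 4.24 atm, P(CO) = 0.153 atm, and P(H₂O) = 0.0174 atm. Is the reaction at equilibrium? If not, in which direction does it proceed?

Qp = P(CO₂)·P(H₂) / (P(CO)·P(H₂O)) = (4.24)·(0.00847) / ((0.153)·(0.0174)) = 13.5
Qp = 13.5 < Kp = 127, so the forward reaction proceeds.

toward products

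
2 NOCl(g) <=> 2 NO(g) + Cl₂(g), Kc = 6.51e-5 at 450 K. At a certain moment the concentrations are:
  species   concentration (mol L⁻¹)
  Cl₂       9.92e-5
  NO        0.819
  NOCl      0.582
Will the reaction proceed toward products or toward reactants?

reverse (toward reactants)

Qc = [NO]²·[Cl₂] / [NOCl]² = (0.819)²·(9.92e-5) / (0.582)² = 1.96e-4
Qc = 1.96e-4 > Kc = 6.51e-5, so the reverse reaction proceeds.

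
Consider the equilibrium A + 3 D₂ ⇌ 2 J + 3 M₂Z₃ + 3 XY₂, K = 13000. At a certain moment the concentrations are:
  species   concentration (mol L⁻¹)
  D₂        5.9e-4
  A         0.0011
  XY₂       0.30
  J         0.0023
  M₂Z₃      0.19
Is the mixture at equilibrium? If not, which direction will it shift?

Q = [J]²·[M₂Z₃]³·[XY₂]³ / ([A]·[D₂]³) = (0.0023)²·(0.19)³·(0.30)³ / ((0.0011)·(5.9e-4)³) = 4300
Q = 4300 < K = 13000: net forward reaction.

no; Q < K, reaction proceeds forward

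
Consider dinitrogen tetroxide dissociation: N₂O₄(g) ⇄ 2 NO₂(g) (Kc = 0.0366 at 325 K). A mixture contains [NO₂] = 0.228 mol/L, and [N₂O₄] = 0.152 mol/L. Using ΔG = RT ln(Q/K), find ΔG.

ΔG = 6.04 kJ/mol

Qc = [NO₂]² / [N₂O₄] = (0.228)² / (0.152) = 0.342
ΔG = RT ln(Qc/Kc) = (8.314 J mol⁻¹ K⁻¹)(325 K) × ln(0.342/0.0366)
   = (2.702 kJ/mol)(2.235) = 6.04 kJ/mol
ΔG > 0, so the forward reaction is non-spontaneous (proceeds in reverse).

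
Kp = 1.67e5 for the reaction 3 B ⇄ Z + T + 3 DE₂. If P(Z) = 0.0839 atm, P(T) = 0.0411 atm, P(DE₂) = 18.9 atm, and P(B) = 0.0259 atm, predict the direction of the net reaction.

Qp = P(Z)·P(T)·P(DE₂)³ / P(B)³ = (0.0839)·(0.0411)·(18.9)³ / (0.0259)³ = 1.34e6
Qp = 1.34e6 > Kp = 1.67e5, so the reverse reaction proceeds.

in the reverse direction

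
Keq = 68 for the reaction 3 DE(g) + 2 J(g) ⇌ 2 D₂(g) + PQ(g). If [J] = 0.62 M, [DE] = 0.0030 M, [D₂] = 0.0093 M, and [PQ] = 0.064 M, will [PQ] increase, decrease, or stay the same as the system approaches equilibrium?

decrease

Q = [D₂]²·[PQ] / ([DE]³·[J]²) = (0.0093)²·(0.064) / ((0.0030)³·(0.62)²) = 530
Q = 530 > Keq = 68: net reverse reaction.
PQ is a product, so it decreases.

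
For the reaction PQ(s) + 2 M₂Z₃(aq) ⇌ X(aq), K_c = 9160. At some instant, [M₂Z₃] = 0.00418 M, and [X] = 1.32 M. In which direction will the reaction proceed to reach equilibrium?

in the reverse direction

(PQ is a pure solid — omitted from Q_c.)
Q_c = [X] / [M₂Z₃]² = (1.32) / (0.00418)² = 75500
Q_c = 75500 > K_c = 9160, so the reverse reaction proceeds.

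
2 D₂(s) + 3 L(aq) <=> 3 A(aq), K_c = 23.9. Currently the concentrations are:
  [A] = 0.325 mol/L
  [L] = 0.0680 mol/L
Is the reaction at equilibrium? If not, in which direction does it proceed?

(D₂ is a pure solid — omitted from Q_c.)
Q_c = [A]³ / [L]³ = (0.325)³ / (0.0680)³ = 109
Q_c = 109 > K_c = 23.9, so the reverse reaction proceeds.

reverse (toward reactants)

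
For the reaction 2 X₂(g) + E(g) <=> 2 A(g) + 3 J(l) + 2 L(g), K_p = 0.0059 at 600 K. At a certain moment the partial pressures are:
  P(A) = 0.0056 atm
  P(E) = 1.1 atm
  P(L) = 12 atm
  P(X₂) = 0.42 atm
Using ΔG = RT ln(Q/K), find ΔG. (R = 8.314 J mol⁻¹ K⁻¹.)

ΔG = 6.85 kJ/mol

(J is a pure liquid — omitted from Q_p.)
Q_p = P(A)²·P(L)² / (P(X₂)²·P(E)) = (0.0056)²·(12)² / ((0.42)²·(1.1)) = 0.0233
ΔG = RT ln(Q_p/K_p) = (8.314 J mol⁻¹ K⁻¹)(600 K) × ln(0.0233/0.0059)
   = (4.988 kJ/mol)(1.374) = 6.85 kJ/mol
ΔG > 0, so the forward reaction is non-spontaneous (proceeds in reverse).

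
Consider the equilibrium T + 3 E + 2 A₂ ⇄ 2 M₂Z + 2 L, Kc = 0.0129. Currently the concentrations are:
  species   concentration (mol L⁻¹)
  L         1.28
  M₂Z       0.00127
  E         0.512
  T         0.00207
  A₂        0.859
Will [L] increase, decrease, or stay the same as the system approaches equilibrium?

Qc = [M₂Z]²·[L]² / ([T]·[E]³·[A₂]²) = (0.00127)²·(1.28)² / ((0.00207)·(0.512)³·(0.859)²) = 0.0129
Qc = 0.0129 = Kc; the system is at equilibrium.

stay the same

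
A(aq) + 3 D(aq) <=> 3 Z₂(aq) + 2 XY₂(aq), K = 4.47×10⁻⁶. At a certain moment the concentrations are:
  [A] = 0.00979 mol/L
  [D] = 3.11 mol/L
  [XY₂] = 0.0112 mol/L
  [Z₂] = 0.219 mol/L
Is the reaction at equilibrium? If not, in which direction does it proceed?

at equilibrium

Q = [Z₂]³·[XY₂]² / ([A]·[D]³) = (0.219)³·(0.0112)² / ((0.00979)·(3.11)³) = 4.47×10⁻⁶
Q = 4.47×10⁻⁶ = K, so the system is already at equilibrium.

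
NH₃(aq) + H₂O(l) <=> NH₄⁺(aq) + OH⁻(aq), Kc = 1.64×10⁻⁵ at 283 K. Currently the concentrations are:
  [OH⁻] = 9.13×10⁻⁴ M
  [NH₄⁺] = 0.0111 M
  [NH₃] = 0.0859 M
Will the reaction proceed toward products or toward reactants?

in the reverse direction

(H₂O is a pure liquid — omitted from Qc.)
Qc = [NH₄⁺]·[OH⁻] / [NH₃] = (0.0111)·(9.13×10⁻⁴) / (0.0859) = 1.18×10⁻⁴
Qc = 1.18×10⁻⁴ > Kc = 1.64×10⁻⁵, so the reverse reaction proceeds.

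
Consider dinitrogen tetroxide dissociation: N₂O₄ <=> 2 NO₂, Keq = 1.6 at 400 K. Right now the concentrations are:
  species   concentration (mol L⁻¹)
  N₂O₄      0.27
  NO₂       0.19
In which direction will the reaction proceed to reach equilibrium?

to the right

Q = [NO₂]² / [N₂O₄] = (0.19)² / (0.27) = 0.13
Q = 0.13 < Keq = 1.6, so the forward reaction proceeds.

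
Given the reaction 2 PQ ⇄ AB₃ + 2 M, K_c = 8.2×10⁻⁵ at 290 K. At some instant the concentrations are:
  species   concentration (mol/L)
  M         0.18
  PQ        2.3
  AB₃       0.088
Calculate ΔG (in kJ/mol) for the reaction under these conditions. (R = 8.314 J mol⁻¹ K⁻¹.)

Q_c = [AB₃]·[M]² / [PQ]² = (0.088)·(0.18)² / (2.3)² = 5.39×10⁻⁴
ΔG = RT ln(Q_c/K_c) = (8.314 J mol⁻¹ K⁻¹)(290 K) × ln(5.39×10⁻⁴/8.2×10⁻⁵)
   = (2.411 kJ/mol)(1.883) = 4.54 kJ/mol
ΔG > 0, so the forward reaction is non-spontaneous (proceeds in reverse).

ΔG = 4.54 kJ/mol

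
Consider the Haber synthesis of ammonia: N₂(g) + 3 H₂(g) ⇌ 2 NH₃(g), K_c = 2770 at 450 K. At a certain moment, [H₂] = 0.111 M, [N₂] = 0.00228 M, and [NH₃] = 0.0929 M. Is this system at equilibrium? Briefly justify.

yes, at equilibrium

Q_c = [NH₃]² / ([N₂]·[H₂]³) = (0.0929)² / ((0.00228)·(0.111)³) = 2770
Q_c = 2770 = K_c; the system is at equilibrium.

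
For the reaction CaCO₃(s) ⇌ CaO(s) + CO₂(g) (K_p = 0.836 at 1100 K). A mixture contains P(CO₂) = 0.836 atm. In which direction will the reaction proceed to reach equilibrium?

(CaCO₃, CaO are pure solids — omitted from Q_p.)
Q_p = P(CO₂) = 0.836
Q_p = 0.836 = K_p, so the system is already at equilibrium.

at equilibrium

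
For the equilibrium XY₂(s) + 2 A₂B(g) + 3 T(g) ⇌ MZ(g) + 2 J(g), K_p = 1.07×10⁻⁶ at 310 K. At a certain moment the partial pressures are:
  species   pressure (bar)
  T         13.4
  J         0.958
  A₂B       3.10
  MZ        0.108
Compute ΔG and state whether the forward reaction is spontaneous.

ΔG = 3.58 kJ/mol; the forward reaction is non-spontaneous

(XY₂ is a pure solid — omitted from Q_p.)
Q_p = P(MZ)·P(J)² / (P(A₂B)²·P(T)³) = (0.108)·(0.958)² / ((3.10)²·(13.4)³) = 4.29×10⁻⁶
ΔG = RT ln(Q_p/K_p) = (8.314 J mol⁻¹ K⁻¹)(310 K) × ln(4.29×10⁻⁶/1.07×10⁻⁶)
   = (2.577 kJ/mol)(1.389) = 3.58 kJ/mol
ΔG > 0, so the forward reaction is non-spontaneous (proceeds in reverse).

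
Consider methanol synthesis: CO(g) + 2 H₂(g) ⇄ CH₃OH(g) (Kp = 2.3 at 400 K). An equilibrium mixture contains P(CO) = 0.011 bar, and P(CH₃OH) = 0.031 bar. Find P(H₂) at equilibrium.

P(H₂) = 1.1 bar

At equilibrium, Kp = P(CH₃OH) / (P(CO)·P(H₂)²) = 2.3.
(0.031) / ((0.011)·(P(H₂))²) = 2.3
P(H₂)² = 1.23 ⇒ P(H₂) = 1.1 bar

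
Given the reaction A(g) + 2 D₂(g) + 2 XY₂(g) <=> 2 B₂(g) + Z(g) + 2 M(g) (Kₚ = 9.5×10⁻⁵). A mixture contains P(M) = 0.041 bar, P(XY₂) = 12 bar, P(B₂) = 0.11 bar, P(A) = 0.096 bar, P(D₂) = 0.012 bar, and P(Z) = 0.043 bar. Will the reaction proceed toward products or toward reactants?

Qₚ = P(B₂)²·P(Z)·P(M)² / (P(A)·P(D₂)²·P(XY₂)²) = (0.11)²·(0.043)·(0.041)² / ((0.096)·(0.012)²·(12)²) = 4.4×10⁻⁴
Qₚ = 4.4×10⁻⁴ > Kₚ = 9.5×10⁻⁵, so the reverse reaction proceeds.

reverse (toward reactants)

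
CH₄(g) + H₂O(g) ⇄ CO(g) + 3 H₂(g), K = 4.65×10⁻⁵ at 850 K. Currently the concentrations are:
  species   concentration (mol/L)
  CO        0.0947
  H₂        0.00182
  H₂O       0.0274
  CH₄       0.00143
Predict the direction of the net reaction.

in the forward direction

Q = [CO]·[H₂]³ / ([CH₄]·[H₂O]) = (0.0947)·(0.00182)³ / ((0.00143)·(0.0274)) = 1.46×10⁻⁵
Q = 1.46×10⁻⁵ < K = 4.65×10⁻⁵, so the forward reaction proceeds.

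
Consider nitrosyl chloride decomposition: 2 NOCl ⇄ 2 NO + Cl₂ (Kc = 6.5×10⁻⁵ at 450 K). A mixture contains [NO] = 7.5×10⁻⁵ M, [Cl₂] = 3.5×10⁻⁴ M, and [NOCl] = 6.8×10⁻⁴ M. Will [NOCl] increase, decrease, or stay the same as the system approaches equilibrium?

decrease

Qc = [NO]²·[Cl₂] / [NOCl]² = (7.5×10⁻⁵)²·(3.5×10⁻⁴) / (6.8×10⁻⁴)² = 4.3×10⁻⁶
Qc = 4.3×10⁻⁶ < Kc = 6.5×10⁻⁵: net forward reaction.
NOCl is a reactant, so it decreases.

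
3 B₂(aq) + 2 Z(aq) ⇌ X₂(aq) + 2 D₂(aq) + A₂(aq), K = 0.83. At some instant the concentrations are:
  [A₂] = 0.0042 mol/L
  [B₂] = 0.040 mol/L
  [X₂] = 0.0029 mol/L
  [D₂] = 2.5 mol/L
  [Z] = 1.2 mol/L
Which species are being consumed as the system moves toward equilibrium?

Q = [X₂]·[D₂]²·[A₂] / ([B₂]³·[Z]²) = (0.0029)·(2.5)²·(0.0042) / ((0.040)³·(1.2)²) = 0.83
Q = 0.83 = K; the system is at equilibrium.

none (at equilibrium)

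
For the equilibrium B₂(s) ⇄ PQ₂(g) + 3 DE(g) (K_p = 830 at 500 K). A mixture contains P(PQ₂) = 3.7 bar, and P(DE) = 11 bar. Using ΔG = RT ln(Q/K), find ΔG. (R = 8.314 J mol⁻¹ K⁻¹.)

(B₂ is a pure solid — omitted from Q_p.)
Q_p = P(PQ₂)·P(DE)³ = (3.7)·(11)³ = 4920
ΔG = RT ln(Q_p/K_p) = (8.314 J mol⁻¹ K⁻¹)(500 K) × ln(4920/830)
   = (4.157 kJ/mol)(1.780) = 7.40 kJ/mol
ΔG > 0, so the forward reaction is non-spontaneous (proceeds in reverse).

ΔG = 7.40 kJ/mol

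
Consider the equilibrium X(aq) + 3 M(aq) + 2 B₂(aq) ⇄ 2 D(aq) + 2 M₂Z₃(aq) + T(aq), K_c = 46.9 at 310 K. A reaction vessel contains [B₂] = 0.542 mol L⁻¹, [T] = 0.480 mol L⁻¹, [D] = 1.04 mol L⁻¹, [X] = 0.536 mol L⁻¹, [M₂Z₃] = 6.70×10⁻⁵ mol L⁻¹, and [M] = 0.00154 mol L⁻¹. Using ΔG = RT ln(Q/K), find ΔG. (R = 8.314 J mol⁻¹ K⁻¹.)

ΔG = -6.31 kJ/mol

Q_c = [D]²·[M₂Z₃]²·[T] / ([X]·[M]³·[B₂]²) = (1.04)²·(6.70×10⁻⁵)²·(0.480) / ((0.536)·(0.00154)³·(0.542)²) = 4.05
ΔG = RT ln(Q_c/K_c) = (8.314 J mol⁻¹ K⁻¹)(310 K) × ln(4.05/46.9)
   = (2.577 kJ/mol)(-2.449) = -6.31 kJ/mol
ΔG < 0, so the forward reaction is spontaneous (proceeds forward).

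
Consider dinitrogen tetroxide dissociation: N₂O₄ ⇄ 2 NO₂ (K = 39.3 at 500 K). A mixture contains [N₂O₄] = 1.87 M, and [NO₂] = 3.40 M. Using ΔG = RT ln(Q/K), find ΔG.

ΔG = -7.69 kJ/mol

Q = [NO₂]² / [N₂O₄] = (3.40)² / (1.87) = 6.18
ΔG = RT ln(Q/K) = (8.314 J mol⁻¹ K⁻¹)(500 K) × ln(6.18/39.3)
   = (4.157 kJ/mol)(-1.850) = -7.69 kJ/mol
ΔG < 0, so the forward reaction is spontaneous (proceeds forward).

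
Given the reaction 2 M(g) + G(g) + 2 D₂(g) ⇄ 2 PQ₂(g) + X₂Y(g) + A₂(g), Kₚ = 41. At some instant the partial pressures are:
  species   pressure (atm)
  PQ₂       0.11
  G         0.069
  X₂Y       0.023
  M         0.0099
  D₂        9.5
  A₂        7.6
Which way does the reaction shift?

in the forward direction

Qₚ = P(PQ₂)²·P(X₂Y)·P(A₂) / (P(M)²·P(G)·P(D₂)²) = (0.11)²·(0.023)·(7.6) / ((0.0099)²·(0.069)·(9.5)²) = 3.5
Qₚ = 3.5 < Kₚ = 41, so the forward reaction proceeds.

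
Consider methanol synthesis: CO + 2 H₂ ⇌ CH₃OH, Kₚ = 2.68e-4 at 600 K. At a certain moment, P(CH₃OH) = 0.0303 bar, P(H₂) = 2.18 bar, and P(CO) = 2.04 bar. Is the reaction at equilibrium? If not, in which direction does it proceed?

Qₚ = P(CH₃OH) / (P(CO)·P(H₂)²) = (0.0303) / ((2.04)·(2.18)²) = 0.00313
Qₚ = 0.00313 > Kₚ = 2.68e-4, so the reverse reaction proceeds.

toward reactants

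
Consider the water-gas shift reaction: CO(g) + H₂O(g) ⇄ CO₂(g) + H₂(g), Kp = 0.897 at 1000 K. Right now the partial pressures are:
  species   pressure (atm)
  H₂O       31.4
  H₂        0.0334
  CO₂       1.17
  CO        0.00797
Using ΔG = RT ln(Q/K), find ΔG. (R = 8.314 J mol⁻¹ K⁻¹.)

ΔG = -14.5 kJ/mol

Qp = P(CO₂)·P(H₂) / (P(CO)·P(H₂O)) = (1.17)·(0.0334) / ((0.00797)·(31.4)) = 0.156
ΔG = RT ln(Qp/Kp) = (8.314 J mol⁻¹ K⁻¹)(1000 K) × ln(0.156/0.897)
   = (8.314 kJ/mol)(-1.749) = -14.5 kJ/mol
ΔG < 0, so the forward reaction is spontaneous (proceeds forward).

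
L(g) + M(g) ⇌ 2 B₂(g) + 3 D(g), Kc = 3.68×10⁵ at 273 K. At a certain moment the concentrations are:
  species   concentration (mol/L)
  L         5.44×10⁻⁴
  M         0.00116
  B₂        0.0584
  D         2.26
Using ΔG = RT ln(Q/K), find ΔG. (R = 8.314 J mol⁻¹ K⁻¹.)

Qc = [B₂]²·[D]³ / ([L]·[M]) = (0.0584)²·(2.26)³ / ((5.44×10⁻⁴)·(0.00116)) = 62400
ΔG = RT ln(Qc/Kc) = (8.314 J mol⁻¹ K⁻¹)(273 K) × ln(62400/3.68×10⁵)
   = (2.270 kJ/mol)(-1.775) = -4.03 kJ/mol
ΔG < 0, so the forward reaction is spontaneous (proceeds forward).

ΔG = -4.03 kJ/mol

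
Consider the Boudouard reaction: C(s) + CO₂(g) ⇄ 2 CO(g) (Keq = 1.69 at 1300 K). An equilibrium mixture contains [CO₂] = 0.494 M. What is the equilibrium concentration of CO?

[CO] = 0.914 M

(C is a pure solid — omitted from Keq.)
At equilibrium, Keq = [CO]² / [CO₂] = 1.69.
([CO])² / (0.494) = 1.69
[CO]² = 0.835 ⇒ [CO] = 0.914 M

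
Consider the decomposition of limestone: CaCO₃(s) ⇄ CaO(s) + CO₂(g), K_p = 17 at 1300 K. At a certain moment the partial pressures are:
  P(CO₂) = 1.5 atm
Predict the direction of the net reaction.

in the forward direction

(CaCO₃, CaO are pure solids — omitted from Q_p.)
Q_p = P(CO₂) = 1.5
Q_p = 1.5 < K_p = 17, so the forward reaction proceeds.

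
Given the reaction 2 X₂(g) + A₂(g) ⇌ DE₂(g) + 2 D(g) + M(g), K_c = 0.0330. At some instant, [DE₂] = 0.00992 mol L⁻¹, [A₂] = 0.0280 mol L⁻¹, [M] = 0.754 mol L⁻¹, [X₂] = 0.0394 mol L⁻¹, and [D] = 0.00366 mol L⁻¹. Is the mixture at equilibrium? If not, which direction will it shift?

Q_c = [DE₂]·[D]²·[M] / ([X₂]²·[A₂]) = (0.00992)·(0.00366)²·(0.754) / ((0.0394)²·(0.0280)) = 0.00231
Q_c = 0.00231 < K_c = 0.0330: net forward reaction.

no; Q < K, reaction proceeds forward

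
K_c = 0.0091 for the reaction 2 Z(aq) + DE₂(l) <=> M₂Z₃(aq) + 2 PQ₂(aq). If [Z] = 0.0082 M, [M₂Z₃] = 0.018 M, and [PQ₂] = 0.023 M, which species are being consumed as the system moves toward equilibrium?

(DE₂ is a pure liquid — omitted from Q_c.)
Q_c = [M₂Z₃]·[PQ₂]² / [Z]² = (0.018)·(0.023)² / (0.0082)² = 0.14
Q_c = 0.14 > K_c = 0.0091: net reverse reaction.

M₂Z₃, PQ₂ (products)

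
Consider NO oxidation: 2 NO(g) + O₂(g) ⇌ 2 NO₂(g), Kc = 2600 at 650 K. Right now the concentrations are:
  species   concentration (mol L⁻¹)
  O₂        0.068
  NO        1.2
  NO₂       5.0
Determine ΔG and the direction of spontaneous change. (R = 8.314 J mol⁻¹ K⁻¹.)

Qc = [NO₂]² / ([NO]²·[O₂]) = (5.0)² / ((1.2)²·(0.068)) = 255
ΔG = RT ln(Qc/Kc) = (8.314 J mol⁻¹ K⁻¹)(650 K) × ln(255/2600)
   = (5.404 kJ/mol)(-2.322) = -12.5 kJ/mol
ΔG < 0, so the forward reaction is spontaneous (proceeds forward).

ΔG = -12.5 kJ/mol; the forward reaction is spontaneous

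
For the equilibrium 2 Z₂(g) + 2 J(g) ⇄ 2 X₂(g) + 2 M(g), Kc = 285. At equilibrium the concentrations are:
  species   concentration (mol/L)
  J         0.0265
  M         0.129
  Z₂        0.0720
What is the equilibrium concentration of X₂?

[X₂] = 0.250 mol/L

At equilibrium, Kc = [X₂]²·[M]² / ([Z₂]²·[J]²) = 285.
([X₂])²·(0.129)² / ((0.0720)²·(0.0265)²) = 285
[X₂]² = 0.0623 ⇒ [X₂] = 0.250 mol/L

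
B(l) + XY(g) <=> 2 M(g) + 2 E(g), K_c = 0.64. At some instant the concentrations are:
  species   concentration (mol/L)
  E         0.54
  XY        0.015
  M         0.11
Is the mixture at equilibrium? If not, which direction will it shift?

(B is a pure liquid — omitted from Q_c.)
Q_c = [M]²·[E]² / [XY] = (0.11)²·(0.54)² / (0.015) = 0.24
Q_c = 0.24 < K_c = 0.64: net forward reaction.

no; Q < K, reaction proceeds forward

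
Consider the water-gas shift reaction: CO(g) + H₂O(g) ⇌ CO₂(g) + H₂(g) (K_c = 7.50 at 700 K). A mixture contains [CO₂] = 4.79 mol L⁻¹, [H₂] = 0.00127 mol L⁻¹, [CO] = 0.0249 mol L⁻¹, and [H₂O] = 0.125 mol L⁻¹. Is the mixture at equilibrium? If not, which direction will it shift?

Q_c = [CO₂]·[H₂] / ([CO]·[H₂O]) = (4.79)·(0.00127) / ((0.0249)·(0.125)) = 1.95
Q_c = 1.95 < K_c = 7.50: net forward reaction.

no; Q < K, reaction proceeds forward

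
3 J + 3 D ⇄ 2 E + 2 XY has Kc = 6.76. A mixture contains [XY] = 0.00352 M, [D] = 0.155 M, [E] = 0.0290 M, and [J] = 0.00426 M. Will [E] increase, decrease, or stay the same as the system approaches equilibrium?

Qc = [E]²·[XY]² / ([J]³·[D]³) = (0.0290)²·(0.00352)² / ((0.00426)³·(0.155)³) = 36.2
Qc = 36.2 > Kc = 6.76: net reverse reaction.
E is a product, so it decreases.

decrease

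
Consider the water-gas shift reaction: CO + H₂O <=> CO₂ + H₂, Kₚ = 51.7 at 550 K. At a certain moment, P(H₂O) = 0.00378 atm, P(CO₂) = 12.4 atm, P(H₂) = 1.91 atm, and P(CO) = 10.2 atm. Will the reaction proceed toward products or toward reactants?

reverse (toward reactants)

Qₚ = P(CO₂)·P(H₂) / (P(CO)·P(H₂O)) = (12.4)·(1.91) / ((10.2)·(0.00378)) = 614
Qₚ = 614 > Kₚ = 51.7, so the reverse reaction proceeds.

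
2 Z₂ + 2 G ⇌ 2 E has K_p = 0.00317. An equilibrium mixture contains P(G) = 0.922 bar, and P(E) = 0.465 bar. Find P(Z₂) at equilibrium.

P(Z₂) = 8.96 bar

At equilibrium, K_p = P(E)² / (P(Z₂)²·P(G)²) = 0.00317.
(0.465)² / ((P(Z₂))²·(0.922)²) = 0.00317
P(Z₂)² = 80.2 ⇒ P(Z₂) = 8.96 bar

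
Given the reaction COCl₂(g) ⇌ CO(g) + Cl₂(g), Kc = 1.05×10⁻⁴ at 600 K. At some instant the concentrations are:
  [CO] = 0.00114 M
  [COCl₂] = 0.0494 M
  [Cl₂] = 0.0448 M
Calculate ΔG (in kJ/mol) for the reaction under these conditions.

Qc = [CO]·[Cl₂] / [COCl₂] = (0.00114)·(0.0448) / (0.0494) = 0.00103
ΔG = RT ln(Qc/Kc) = (8.314 J mol⁻¹ K⁻¹)(600 K) × ln(0.00103/1.05×10⁻⁴)
   = (4.988 kJ/mol)(2.283) = 11.4 kJ/mol
ΔG > 0, so the forward reaction is non-spontaneous (proceeds in reverse).

ΔG = 11.4 kJ/mol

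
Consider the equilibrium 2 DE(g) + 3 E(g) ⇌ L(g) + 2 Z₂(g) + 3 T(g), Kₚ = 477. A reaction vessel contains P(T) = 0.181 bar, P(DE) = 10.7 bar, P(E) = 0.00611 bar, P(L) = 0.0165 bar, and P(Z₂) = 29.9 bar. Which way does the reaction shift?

Qₚ = P(L)·P(Z₂)²·P(T)³ / (P(DE)²·P(E)³) = (0.0165)·(29.9)²·(0.181)³ / ((10.7)²·(0.00611)³) = 3350
Qₚ = 3350 > Kₚ = 477, so the reverse reaction proceeds.

reverse (toward reactants)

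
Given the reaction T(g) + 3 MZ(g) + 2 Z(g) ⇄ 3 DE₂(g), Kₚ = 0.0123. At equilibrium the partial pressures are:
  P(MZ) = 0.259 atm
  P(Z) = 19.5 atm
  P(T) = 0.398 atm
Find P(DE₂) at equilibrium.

At equilibrium, Kₚ = P(DE₂)³ / (P(T)·P(MZ)³·P(Z)²) = 0.0123.
(P(DE₂))³ / ((0.398)·(0.259)³·(19.5)²) = 0.0123
P(DE₂)³ = 0.0323 ⇒ P(DE₂) = 0.319 atm

P(DE₂) = 0.319 atm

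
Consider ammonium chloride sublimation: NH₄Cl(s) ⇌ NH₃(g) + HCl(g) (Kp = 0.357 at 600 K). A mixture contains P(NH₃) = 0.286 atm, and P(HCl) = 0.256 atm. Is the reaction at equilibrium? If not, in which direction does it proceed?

in the forward direction

(NH₄Cl is a pure solid — omitted from Qp.)
Qp = P(NH₃)·P(HCl) = (0.286)·(0.256) = 0.0732
Qp = 0.0732 < Kp = 0.357, so the forward reaction proceeds.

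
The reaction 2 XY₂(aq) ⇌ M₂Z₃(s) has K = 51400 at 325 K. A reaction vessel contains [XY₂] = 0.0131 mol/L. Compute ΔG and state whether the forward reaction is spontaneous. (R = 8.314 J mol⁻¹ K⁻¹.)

ΔG = -5.88 kJ/mol; the forward reaction is spontaneous

(M₂Z₃ is a pure solid — omitted from Q.)
Q = 1 / [XY₂]² = 1 / (0.0131)² = 5830
ΔG = RT ln(Q/K) = (8.314 J mol⁻¹ K⁻¹)(325 K) × ln(5830/51400)
   = (2.702 kJ/mol)(-2.177) = -5.88 kJ/mol
ΔG < 0, so the forward reaction is spontaneous (proceeds forward).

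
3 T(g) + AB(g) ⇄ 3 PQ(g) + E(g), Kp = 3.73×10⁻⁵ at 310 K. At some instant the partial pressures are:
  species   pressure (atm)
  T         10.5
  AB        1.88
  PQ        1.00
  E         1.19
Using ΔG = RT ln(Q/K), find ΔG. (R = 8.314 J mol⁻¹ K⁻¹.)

ΔG = 6.92 kJ/mol

Qp = P(PQ)³·P(E) / (P(T)³·P(AB)) = (1.00)³·(1.19) / ((10.5)³·(1.88)) = 5.47×10⁻⁴
ΔG = RT ln(Qp/Kp) = (8.314 J mol⁻¹ K⁻¹)(310 K) × ln(5.47×10⁻⁴/3.73×10⁻⁵)
   = (2.577 kJ/mol)(2.685) = 6.92 kJ/mol
ΔG > 0, so the forward reaction is non-spontaneous (proceeds in reverse).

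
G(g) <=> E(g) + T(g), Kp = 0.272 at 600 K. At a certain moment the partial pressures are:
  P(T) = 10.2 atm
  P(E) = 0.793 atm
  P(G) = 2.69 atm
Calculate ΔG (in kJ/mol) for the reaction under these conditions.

Qp = P(E)·P(T) / P(G) = (0.793)·(10.2) / (2.69) = 3.01
ΔG = RT ln(Qp/Kp) = (8.314 J mol⁻¹ K⁻¹)(600 K) × ln(3.01/0.272)
   = (4.988 kJ/mol)(2.404) = 12.0 kJ/mol
ΔG > 0, so the forward reaction is non-spontaneous (proceeds in reverse).

ΔG = 12.0 kJ/mol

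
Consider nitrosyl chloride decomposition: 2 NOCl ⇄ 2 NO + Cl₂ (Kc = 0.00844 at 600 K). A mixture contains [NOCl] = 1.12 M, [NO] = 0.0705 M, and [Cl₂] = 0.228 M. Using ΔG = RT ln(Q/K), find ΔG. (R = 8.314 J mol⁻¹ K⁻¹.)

Qc = [NO]²·[Cl₂] / [NOCl]² = (0.0705)²·(0.228) / (1.12)² = 9.03e-4
ΔG = RT ln(Qc/Kc) = (8.314 J mol⁻¹ K⁻¹)(600 K) × ln(9.03e-4/0.00844)
   = (4.988 kJ/mol)(-2.235) = -11.1 kJ/mol
ΔG < 0, so the forward reaction is spontaneous (proceeds forward).

ΔG = -11.1 kJ/mol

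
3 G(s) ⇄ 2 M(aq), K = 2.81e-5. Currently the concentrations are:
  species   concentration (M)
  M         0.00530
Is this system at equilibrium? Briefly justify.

yes, at equilibrium

(G is a pure solid — omitted from Q.)
Q = [M]² = (0.00530)² = 2.81e-5
Q = 2.81e-5 = K; the system is at equilibrium.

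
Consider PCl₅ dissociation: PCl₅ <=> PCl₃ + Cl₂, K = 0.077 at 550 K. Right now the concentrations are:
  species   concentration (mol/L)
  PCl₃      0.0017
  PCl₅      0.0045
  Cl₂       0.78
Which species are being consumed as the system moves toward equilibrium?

Q = [PCl₃]·[Cl₂] / [PCl₅] = (0.0017)·(0.78) / (0.0045) = 0.29
Q = 0.29 > K = 0.077: net reverse reaction.

PCl₃, Cl₂ (products)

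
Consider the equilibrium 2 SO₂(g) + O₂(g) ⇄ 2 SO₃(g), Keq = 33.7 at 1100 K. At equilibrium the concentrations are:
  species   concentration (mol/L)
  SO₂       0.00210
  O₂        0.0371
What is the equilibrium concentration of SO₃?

[SO₃] = 0.00235 mol/L

At equilibrium, Keq = [SO₃]² / ([SO₂]²·[O₂]) = 33.7.
([SO₃])² / ((0.00210)²·(0.0371)) = 33.7
[SO₃]² = 5.51e-6 ⇒ [SO₃] = 0.00235 mol/L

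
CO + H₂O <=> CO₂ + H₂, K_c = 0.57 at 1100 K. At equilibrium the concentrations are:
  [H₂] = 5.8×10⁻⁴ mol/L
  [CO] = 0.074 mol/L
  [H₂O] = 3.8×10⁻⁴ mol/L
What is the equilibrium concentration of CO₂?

[CO₂] = 0.028 mol/L

At equilibrium, K_c = [CO₂]·[H₂] / ([CO]·[H₂O]) = 0.57.
([CO₂])·(5.8×10⁻⁴) / ((0.074)·(3.8×10⁻⁴)) = 0.57
[CO₂] = 0.0276 = 0.028 mol/L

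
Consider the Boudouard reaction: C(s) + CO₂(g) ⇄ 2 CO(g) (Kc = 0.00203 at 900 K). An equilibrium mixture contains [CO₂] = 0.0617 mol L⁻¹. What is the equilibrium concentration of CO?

(C is a pure solid — omitted from Kc.)
At equilibrium, Kc = [CO]² / [CO₂] = 0.00203.
([CO])² / (0.0617) = 0.00203
[CO]² = 1.25×10⁻⁴ ⇒ [CO] = 0.0112 mol L⁻¹

[CO] = 0.0112 mol L⁻¹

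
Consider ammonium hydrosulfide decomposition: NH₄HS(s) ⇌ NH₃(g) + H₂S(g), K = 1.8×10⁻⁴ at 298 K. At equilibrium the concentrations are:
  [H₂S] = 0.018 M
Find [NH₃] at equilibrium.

[NH₃] = 0.010 M

(NH₄HS is a pure solid — omitted from K.)
At equilibrium, K = [NH₃]·[H₂S] = 1.8×10⁻⁴.
([NH₃])·(0.018) = 1.8×10⁻⁴
[NH₃] = 0.0100 = 0.010 M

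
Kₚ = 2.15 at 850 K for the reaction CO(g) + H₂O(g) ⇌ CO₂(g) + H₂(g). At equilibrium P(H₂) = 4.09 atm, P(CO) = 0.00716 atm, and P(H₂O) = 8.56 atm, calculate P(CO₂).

P(CO₂) = 0.0322 atm

At equilibrium, Kₚ = P(CO₂)·P(H₂) / (P(CO)·P(H₂O)) = 2.15.
(P(CO₂))·(4.09) / ((0.00716)·(8.56)) = 2.15
P(CO₂) = 0.0322 atm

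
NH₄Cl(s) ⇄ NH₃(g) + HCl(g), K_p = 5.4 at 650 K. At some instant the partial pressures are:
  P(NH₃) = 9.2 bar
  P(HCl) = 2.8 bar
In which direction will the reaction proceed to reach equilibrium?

in the reverse direction

(NH₄Cl is a pure solid — omitted from Q_p.)
Q_p = P(NH₃)·P(HCl) = (9.2)·(2.8) = 26
Q_p = 26 > K_p = 5.4, so the reverse reaction proceeds.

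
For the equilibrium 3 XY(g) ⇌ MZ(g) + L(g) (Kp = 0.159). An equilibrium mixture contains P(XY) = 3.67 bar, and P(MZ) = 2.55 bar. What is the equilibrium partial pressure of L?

P(L) = 3.08 bar

At equilibrium, Kp = P(MZ)·P(L) / P(XY)³ = 0.159.
(2.55)·(P(L)) / (3.67)³ = 0.159
P(L) = 3.08 bar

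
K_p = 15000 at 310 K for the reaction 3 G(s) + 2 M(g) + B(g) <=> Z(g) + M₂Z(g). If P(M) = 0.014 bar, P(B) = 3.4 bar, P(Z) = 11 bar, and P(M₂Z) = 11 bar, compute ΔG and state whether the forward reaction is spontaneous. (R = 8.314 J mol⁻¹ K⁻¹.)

ΔG = 6.43 kJ/mol; the forward reaction is non-spontaneous

(G is a pure solid — omitted from Q_p.)
Q_p = P(Z)·P(M₂Z) / (P(M)²·P(B)) = (11)·(11) / ((0.014)²·(3.4)) = 1.82×10⁵
ΔG = RT ln(Q_p/K_p) = (8.314 J mol⁻¹ K⁻¹)(310 K) × ln(1.82×10⁵/15000)
   = (2.577 kJ/mol)(2.496) = 6.43 kJ/mol
ΔG > 0, so the forward reaction is non-spontaneous (proceeds in reverse).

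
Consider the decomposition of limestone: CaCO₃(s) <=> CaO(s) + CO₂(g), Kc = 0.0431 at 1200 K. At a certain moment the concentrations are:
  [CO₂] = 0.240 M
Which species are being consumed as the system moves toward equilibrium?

(CaCO₃, CaO are pure solids — omitted from Qc.)
Qc = [CO₂] = 0.240
Qc = 0.240 > Kc = 0.0431: net reverse reaction.

CaO, CO₂ (products)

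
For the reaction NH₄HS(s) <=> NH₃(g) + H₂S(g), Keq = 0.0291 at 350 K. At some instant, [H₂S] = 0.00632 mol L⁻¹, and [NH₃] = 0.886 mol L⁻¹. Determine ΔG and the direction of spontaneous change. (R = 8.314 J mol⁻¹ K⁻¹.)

ΔG = -4.80 kJ/mol; the forward reaction is spontaneous

(NH₄HS is a pure solid — omitted from Q.)
Q = [NH₃]·[H₂S] = (0.886)·(0.00632) = 0.00560
ΔG = RT ln(Q/Keq) = (8.314 J mol⁻¹ K⁻¹)(350 K) × ln(0.00560/0.0291)
   = (2.910 kJ/mol)(-1.648) = -4.80 kJ/mol
ΔG < 0, so the forward reaction is spontaneous (proceeds forward).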